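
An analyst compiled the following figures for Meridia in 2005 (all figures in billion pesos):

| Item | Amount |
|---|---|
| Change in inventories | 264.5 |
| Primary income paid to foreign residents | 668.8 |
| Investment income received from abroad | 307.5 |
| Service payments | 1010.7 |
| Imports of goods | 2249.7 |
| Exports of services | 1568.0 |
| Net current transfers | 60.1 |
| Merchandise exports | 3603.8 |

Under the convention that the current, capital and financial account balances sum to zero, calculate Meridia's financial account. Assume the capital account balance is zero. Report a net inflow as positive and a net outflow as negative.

-1610.2

Goods balance = 3603.8 - 2249.7 = 1354.1
Services balance = 1568.0 - 1010.7 = 557.3
Trade balance (goods + services) = 1354.1 + 557.3 = 1911.4
Net primary income = 307.5 - 668.8 = -361.3
Net secondary income = 60.1
Current account = 1911.4 + (-361.3) + 60.1 = 1610.2
Financial account = -(1610.2) = -1610.2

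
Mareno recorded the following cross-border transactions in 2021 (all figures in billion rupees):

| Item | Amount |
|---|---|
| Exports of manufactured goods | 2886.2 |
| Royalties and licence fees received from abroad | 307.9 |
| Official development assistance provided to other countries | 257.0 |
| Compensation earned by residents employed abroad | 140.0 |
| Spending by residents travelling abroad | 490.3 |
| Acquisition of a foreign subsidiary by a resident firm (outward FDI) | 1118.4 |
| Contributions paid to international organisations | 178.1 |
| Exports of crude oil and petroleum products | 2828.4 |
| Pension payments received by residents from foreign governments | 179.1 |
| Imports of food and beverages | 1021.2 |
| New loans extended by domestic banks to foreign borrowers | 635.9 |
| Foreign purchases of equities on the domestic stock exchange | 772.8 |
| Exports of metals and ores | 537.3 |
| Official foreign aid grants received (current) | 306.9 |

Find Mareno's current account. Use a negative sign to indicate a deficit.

Goods: 537.3 + 2886.2 + 2828.4 - 1021.2 = 5230.7
Services: -490.3 + 307.9 = -182.4
Primary income: 140.0
Secondary income: 306.9 - 178.1 - 257.0 + 179.1 = 50.9
Current account = 5230.7 + (-182.4) + 140.0 + 50.9 = 5239.2
(Excluded from the current account — financial account: acquisition of a foreign subsidiary by a resident firm (outward FDI) 1118.4, new loans extended by domestic banks to foreign borrowers 635.9, foreign purchases of equities on the domestic stock exchange 772.8.)

5239.2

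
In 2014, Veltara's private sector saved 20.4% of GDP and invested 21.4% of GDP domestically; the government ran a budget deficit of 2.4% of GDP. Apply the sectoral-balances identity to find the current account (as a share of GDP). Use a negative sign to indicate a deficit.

-3.4

By the sectoral-balances identity, CA = (S_private - I) + (T - G).
Private balance = 20.4 - 21.4 = -1.0
Government balance (T - G) = -2.4
CA = -1.0 + (-2.4) = -3.4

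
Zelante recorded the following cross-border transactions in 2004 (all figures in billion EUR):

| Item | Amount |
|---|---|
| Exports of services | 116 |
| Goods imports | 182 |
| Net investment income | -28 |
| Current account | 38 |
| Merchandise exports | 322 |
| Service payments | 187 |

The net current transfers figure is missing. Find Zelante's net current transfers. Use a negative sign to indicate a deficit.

-3

Current account = goods balance + services balance + net primary income + net secondary income
Sum of the known components = 41
Net current transfers = CA - (known components) = 38 - 41 = -3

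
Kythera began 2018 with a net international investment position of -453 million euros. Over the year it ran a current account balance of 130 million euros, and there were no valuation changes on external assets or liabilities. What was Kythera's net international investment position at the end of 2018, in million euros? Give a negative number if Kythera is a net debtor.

With no valuation effects, change in NIIP = current account = 130
End-of-year NIIP = -453 + 130 = -323

-323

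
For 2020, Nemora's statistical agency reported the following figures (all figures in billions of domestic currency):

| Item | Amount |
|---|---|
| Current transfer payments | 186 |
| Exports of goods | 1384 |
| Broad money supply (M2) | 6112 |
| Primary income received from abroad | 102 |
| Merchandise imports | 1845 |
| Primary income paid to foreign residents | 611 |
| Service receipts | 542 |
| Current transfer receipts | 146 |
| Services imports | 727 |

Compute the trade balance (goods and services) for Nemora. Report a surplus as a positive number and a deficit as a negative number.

-646

Goods balance = 1384 - 1845 = -461
Services balance = 542 - 727 = -185
Trade balance (goods + services) = -461 + (-185) = -646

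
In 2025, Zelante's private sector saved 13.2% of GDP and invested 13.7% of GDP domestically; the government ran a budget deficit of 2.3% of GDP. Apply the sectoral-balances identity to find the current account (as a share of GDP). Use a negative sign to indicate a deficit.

-2.8

By the sectoral-balances identity, CA = (S_private - I) + (T - G).
Private balance = 13.2 - 13.7 = -0.5
Government balance (T - G) = -2.3
CA = -0.5 + (-2.3) = -2.8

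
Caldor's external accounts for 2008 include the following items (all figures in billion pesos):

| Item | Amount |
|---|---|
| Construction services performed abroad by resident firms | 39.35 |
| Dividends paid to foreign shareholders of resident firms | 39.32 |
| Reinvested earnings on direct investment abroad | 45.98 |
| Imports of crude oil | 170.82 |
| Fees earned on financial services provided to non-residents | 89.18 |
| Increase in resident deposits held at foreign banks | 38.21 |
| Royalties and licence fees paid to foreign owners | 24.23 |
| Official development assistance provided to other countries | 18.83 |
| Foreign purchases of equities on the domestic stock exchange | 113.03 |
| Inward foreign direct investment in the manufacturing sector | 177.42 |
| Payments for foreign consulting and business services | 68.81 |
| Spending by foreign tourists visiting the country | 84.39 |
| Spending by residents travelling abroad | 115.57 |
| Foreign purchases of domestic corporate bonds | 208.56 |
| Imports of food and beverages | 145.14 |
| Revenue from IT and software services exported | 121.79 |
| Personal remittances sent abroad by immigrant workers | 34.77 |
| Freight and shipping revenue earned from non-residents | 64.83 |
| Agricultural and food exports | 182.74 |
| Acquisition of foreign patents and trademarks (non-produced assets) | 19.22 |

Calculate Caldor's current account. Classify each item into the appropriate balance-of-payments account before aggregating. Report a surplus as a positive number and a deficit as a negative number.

Goods: -145.14 - 170.82 + 182.74 = -133.22
Services: -115.57 + 39.35 - 68.81 + 121.79 + 84.39 + 64.83 + 89.18 - 24.23 = 190.93
Primary income: -39.32 + 45.98 = 6.66
Secondary income: -34.77 - 18.83 = -53.60
Current account = (-133.22) + 190.93 + 6.66 + (-53.60) = 10.77
(Excluded from the current account — financial account: increase in resident deposits held at foreign banks 38.21, foreign purchases of equities on the domestic stock exchange 113.03, inward foreign direct investment in the manufacturing sector 177.42, foreign purchases of domestic corporate bonds 208.56; capital account: acquisition of foreign patents and trademarks (non-produced assets) 19.22.)

10.77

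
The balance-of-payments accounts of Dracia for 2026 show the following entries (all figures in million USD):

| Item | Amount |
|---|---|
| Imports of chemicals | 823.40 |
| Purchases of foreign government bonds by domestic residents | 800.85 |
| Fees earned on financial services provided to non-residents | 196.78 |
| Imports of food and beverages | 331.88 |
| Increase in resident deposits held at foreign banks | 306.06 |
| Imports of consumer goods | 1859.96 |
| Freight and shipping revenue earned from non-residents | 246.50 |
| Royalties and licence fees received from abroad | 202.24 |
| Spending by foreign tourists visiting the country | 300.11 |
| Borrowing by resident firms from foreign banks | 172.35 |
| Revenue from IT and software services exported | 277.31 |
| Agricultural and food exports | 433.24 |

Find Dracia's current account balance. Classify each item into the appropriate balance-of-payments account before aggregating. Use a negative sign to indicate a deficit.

-1359.06

Goods: -331.88 - 823.40 + 433.24 - 1859.96 = -2582.00
Services: 300.11 + 196.78 + 277.31 + 202.24 + 246.50 = 1222.94
Current account = (-2582.00) + 1222.94 = -1359.06
(Excluded from the current account — financial account: purchases of foreign government bonds by domestic residents 800.85, increase in resident deposits held at foreign banks 306.06, borrowing by resident firms from foreign banks 172.35.)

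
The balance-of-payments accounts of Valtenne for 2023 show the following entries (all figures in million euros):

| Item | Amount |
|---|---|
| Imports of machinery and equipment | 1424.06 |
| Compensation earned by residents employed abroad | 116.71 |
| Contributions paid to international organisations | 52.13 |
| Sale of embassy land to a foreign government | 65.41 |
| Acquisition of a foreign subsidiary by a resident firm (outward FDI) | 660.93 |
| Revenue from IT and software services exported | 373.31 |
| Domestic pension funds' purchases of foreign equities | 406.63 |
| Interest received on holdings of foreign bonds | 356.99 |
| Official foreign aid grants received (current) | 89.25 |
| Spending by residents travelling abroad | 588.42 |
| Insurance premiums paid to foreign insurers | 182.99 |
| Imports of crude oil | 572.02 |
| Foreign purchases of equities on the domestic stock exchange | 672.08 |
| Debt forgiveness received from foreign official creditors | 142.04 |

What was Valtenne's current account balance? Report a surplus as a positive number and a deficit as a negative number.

Goods: -572.02 - 1424.06 = -1996.08
Services: -588.42 + 373.31 - 182.99 = -398.10
Primary income: 356.99 + 116.71 = 473.70
Secondary income: -52.13 + 89.25 = 37.12
Current account = (-1996.08) + (-398.10) + 473.70 + 37.12 = -1883.36
(Excluded from the current account — capital account: sale of embassy land to a foreign government 65.41, debt forgiveness received from foreign official creditors 142.04; financial account: acquisition of a foreign subsidiary by a resident firm (outward FDI) 660.93, domestic pension funds' purchases of foreign equities 406.63, foreign purchases of equities on the domestic stock exchange 672.08.)

-1883.36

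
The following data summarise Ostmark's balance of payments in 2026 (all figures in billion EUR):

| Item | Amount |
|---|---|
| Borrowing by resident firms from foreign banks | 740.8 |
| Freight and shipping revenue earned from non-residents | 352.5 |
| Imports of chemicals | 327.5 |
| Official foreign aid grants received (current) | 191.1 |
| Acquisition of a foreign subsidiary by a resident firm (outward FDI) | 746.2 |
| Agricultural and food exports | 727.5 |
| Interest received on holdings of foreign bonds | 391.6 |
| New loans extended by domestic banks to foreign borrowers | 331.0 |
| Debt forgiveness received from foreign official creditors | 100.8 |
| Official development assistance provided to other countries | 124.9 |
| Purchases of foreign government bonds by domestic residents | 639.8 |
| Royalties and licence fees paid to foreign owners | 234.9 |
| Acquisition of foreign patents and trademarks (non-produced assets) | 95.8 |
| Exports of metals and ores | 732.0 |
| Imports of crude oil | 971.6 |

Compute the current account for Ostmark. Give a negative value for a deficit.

Goods: -327.5 + 727.5 + 732.0 - 971.6 = 160.4
Services: 352.5 - 234.9 = 117.6
Primary income: 391.6
Secondary income: 191.1 - 124.9 = 66.2
Current account = 160.4 + 117.6 + 391.6 + 66.2 = 735.8
(Excluded from the current account — financial account: borrowing by resident firms from foreign banks 740.8, acquisition of a foreign subsidiary by a resident firm (outward FDI) 746.2, new loans extended by domestic banks to foreign borrowers 331.0, purchases of foreign government bonds by domestic residents 639.8; capital account: debt forgiveness received from foreign official creditors 100.8, acquisition of foreign patents and trademarks (non-produced assets) 95.8.)

735.8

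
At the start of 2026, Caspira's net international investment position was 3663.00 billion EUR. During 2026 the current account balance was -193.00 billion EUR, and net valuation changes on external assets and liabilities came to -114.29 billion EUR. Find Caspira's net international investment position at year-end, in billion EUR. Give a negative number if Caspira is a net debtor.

3355.71

Change in NIIP = current account + net valuation change = -193.00 + (-114.29) = -307.29
End-of-year NIIP = 3663.00 + (-307.29) = 3355.71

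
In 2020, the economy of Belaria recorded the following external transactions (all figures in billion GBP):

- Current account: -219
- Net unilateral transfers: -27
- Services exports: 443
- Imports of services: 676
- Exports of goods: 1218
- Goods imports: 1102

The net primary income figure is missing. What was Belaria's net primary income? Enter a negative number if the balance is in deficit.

Current account = goods balance + services balance + net primary income + net secondary income
Sum of the known components = -144
Net primary income = CA - (known components) = -219 - (-144) = -75

-75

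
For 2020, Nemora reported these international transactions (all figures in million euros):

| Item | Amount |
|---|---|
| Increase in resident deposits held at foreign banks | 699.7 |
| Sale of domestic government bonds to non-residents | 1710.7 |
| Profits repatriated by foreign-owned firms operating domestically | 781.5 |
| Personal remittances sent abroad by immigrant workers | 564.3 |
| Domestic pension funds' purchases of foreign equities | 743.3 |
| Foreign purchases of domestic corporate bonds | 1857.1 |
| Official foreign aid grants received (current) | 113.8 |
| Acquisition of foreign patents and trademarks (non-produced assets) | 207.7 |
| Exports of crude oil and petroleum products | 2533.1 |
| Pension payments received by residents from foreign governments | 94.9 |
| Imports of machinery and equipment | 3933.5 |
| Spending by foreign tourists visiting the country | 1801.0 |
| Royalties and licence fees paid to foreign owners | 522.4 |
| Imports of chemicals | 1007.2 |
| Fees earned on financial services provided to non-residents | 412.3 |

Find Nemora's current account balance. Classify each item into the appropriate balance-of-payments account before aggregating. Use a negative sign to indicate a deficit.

Goods: -3933.5 - 1007.2 + 2533.1 = -2407.6
Services: 1801.0 - 522.4 + 412.3 = 1690.9
Primary income: -781.5
Secondary income: -564.3 + 113.8 + 94.9 = -355.6
Current account = (-2407.6) + 1690.9 + (-781.5) + (-355.6) = -1853.8
(Excluded from the current account — financial account: increase in resident deposits held at foreign banks 699.7, sale of domestic government bonds to non-residents 1710.7, domestic pension funds' purchases of foreign equities 743.3, foreign purchases of domestic corporate bonds 1857.1; capital account: acquisition of foreign patents and trademarks (non-produced assets) 207.7.)

-1853.8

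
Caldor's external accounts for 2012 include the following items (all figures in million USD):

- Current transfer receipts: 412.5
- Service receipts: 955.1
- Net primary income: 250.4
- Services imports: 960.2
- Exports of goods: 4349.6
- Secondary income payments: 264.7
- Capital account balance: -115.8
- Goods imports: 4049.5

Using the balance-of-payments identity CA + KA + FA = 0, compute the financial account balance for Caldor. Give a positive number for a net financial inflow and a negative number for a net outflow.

-577.4

Goods balance = 4349.6 - 4049.5 = 300.1
Services balance = 955.1 - 960.2 = -5.1
Trade balance (goods + services) = 300.1 + (-5.1) = 295.0
Net primary income = 250.4
Net secondary income = 412.5 - 264.7 = 147.8
Current account = 295.0 + 250.4 + 147.8 = 693.2
Financial account = -(693.2 + (-115.8)) = -577.4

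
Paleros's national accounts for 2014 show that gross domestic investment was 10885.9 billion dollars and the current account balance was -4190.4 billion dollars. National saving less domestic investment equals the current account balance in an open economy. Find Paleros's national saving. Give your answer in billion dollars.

6695.5

S = I + CA = 10885.9 + (-4190.4) = 6695.5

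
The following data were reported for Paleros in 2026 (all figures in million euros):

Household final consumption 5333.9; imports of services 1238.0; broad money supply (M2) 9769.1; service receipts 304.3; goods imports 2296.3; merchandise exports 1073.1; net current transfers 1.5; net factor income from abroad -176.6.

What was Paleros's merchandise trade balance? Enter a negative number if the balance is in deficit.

-1223.2

Goods balance = 1073.1 - 2296.3 = -1223.2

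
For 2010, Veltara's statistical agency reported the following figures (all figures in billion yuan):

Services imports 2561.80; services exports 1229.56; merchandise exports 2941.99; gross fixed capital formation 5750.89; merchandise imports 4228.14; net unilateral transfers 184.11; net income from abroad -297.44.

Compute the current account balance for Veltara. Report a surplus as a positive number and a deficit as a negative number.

-2731.72

Goods balance = 2941.99 - 4228.14 = -1286.15
Services balance = 1229.56 - 2561.80 = -1332.24
Trade balance (goods + services) = -1286.15 + (-1332.24) = -2618.39
Net primary income = -297.44
Net secondary income = 184.11
Current account = -2618.39 + (-297.44) + 184.11 = -2731.72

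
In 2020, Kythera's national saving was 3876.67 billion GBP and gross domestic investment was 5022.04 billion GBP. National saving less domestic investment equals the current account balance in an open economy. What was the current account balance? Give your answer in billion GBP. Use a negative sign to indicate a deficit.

CA = S - I = 3876.67 - 5022.04 = -1145.37

-1145.37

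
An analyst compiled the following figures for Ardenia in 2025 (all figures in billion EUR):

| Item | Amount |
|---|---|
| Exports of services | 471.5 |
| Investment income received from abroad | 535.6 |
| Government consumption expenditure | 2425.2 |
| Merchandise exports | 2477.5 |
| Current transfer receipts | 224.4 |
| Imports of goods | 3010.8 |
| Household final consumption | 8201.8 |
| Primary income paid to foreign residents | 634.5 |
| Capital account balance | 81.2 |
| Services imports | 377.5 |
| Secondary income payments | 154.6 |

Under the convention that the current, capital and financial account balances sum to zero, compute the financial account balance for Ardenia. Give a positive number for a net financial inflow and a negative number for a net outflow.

Goods balance = 2477.5 - 3010.8 = -533.3
Services balance = 471.5 - 377.5 = 94.0
Trade balance (goods + services) = -533.3 + 94.0 = -439.3
Net primary income = 535.6 - 634.5 = -98.9
Net secondary income = 224.4 - 154.6 = 69.8
Current account = -439.3 + (-98.9) + 69.8 = -468.4
Financial account = -(-468.4 + 81.2) = 387.2

387.2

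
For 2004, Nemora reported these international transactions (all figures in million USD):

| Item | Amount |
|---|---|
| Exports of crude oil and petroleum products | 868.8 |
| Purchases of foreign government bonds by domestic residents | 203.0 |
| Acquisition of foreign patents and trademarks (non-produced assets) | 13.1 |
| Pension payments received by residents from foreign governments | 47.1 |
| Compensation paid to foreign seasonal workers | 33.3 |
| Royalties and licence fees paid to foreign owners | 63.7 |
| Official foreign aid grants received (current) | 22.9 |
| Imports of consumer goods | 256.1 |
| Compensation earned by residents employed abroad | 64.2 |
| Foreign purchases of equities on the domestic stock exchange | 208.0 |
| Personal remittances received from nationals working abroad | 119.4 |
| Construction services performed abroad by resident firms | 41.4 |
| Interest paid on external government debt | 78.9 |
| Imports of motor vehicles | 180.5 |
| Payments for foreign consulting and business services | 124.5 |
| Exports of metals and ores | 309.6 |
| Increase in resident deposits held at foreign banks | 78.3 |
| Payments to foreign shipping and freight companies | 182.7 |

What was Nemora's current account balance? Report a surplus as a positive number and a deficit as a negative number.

553.7

Goods: -180.5 + 309.6 + 868.8 - 256.1 = 741.8
Services: -63.7 - 182.7 - 124.5 + 41.4 = -329.5
Primary income: -78.9 + 64.2 - 33.3 = -48.0
Secondary income: 47.1 + 119.4 + 22.9 = 189.4
Current account = 741.8 + (-329.5) + (-48.0) + 189.4 = 553.7
(Excluded from the current account — financial account: purchases of foreign government bonds by domestic residents 203.0, foreign purchases of equities on the domestic stock exchange 208.0, increase in resident deposits held at foreign banks 78.3; capital account: acquisition of foreign patents and trademarks (non-produced assets) 13.1.)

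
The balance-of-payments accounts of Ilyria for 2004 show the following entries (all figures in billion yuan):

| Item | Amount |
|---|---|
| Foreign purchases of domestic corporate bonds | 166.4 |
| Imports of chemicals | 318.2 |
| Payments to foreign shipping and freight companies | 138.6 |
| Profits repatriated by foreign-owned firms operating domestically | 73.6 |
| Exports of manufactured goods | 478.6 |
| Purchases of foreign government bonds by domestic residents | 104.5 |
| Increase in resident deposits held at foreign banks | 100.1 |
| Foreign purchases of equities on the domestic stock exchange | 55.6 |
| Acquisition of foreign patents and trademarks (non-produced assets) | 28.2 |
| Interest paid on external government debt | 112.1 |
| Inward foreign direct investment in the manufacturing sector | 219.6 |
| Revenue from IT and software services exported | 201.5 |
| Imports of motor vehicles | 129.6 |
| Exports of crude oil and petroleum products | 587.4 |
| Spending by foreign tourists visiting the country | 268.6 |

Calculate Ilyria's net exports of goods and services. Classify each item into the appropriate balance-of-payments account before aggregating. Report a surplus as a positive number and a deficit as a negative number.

Goods: -318.2 + 478.6 - 129.6 + 587.4 = 618.2
Services: 201.5 + 268.6 - 138.6 = 331.5
Trade balance = 618.2 + 331.5 = 949.7
(Excluded from the trade balance — financial account: foreign purchases of domestic corporate bonds 166.4, purchases of foreign government bonds by domestic residents 104.5, increase in resident deposits held at foreign banks 100.1, foreign purchases of equities on the domestic stock exchange 55.6, inward foreign direct investment in the manufacturing sector 219.6; primary income: profits repatriated by foreign-owned firms operating domestically 73.6, interest paid on external government debt 112.1; capital account: acquisition of foreign patents and trademarks (non-produced assets) 28.2.)

949.7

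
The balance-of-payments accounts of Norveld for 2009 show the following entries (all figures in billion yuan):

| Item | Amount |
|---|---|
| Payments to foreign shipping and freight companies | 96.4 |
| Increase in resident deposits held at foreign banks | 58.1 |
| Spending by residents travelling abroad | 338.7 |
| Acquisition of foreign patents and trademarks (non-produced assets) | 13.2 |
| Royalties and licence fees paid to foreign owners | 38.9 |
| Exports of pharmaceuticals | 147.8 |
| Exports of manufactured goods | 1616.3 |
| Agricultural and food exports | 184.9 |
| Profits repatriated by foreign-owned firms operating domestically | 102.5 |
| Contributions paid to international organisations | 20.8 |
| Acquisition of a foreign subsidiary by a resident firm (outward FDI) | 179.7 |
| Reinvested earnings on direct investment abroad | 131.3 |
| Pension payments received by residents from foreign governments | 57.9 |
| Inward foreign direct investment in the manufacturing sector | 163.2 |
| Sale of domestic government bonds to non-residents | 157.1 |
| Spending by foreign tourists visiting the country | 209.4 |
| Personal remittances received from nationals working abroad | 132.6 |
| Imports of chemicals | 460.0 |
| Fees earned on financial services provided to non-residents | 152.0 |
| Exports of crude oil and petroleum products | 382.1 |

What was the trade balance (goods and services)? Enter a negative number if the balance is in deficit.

Goods: -460.0 + 147.8 + 382.1 + 184.9 + 1616.3 = 1871.1
Services: 209.4 - 38.9 - 96.4 - 338.7 + 152.0 = -112.6
Trade balance = 1871.1 + (-112.6) = 1758.5
(Excluded from the trade balance — financial account: increase in resident deposits held at foreign banks 58.1, acquisition of a foreign subsidiary by a resident firm (outward FDI) 179.7, inward foreign direct investment in the manufacturing sector 163.2, sale of domestic government bonds to non-residents 157.1; capital account: acquisition of foreign patents and trademarks (non-produced assets) 13.2; primary income: profits repatriated by foreign-owned firms operating domestically 102.5, reinvested earnings on direct investment abroad 131.3; secondary income: contributions paid to international organisations 20.8, pension payments received by residents from foreign governments 57.9, personal remittances received from nationals working abroad 132.6.)

1758.5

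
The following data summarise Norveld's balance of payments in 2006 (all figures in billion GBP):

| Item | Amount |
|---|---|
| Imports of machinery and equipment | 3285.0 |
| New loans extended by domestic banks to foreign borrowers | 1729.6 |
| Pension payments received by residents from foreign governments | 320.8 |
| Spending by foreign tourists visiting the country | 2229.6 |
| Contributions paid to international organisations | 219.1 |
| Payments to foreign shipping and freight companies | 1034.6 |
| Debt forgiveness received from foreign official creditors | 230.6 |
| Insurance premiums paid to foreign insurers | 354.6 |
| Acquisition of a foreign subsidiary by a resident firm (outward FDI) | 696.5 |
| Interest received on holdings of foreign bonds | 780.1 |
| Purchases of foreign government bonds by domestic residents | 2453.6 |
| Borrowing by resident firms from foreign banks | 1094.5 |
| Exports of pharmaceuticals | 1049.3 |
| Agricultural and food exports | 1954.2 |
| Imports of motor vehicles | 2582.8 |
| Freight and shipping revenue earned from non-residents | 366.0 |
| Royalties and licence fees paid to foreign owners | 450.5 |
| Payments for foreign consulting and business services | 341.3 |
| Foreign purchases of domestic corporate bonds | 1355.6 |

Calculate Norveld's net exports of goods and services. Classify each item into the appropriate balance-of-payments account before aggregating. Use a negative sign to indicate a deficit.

-2449.7

Goods: -3285.0 + 1954.2 + 1049.3 - 2582.8 = -2864.3
Services: 2229.6 - 354.6 - 450.5 - 341.3 - 1034.6 + 366.0 = 414.6
Trade balance = -2864.3 + 414.6 = -2449.7
(Excluded from the trade balance — financial account: new loans extended by domestic banks to foreign borrowers 1729.6, acquisition of a foreign subsidiary by a resident firm (outward FDI) 696.5, purchases of foreign government bonds by domestic residents 2453.6, borrowing by resident firms from foreign banks 1094.5, foreign purchases of domestic corporate bonds 1355.6; secondary income: pension payments received by residents from foreign governments 320.8, contributions paid to international organisations 219.1; capital account: debt forgiveness received from foreign official creditors 230.6; primary income: interest received on holdings of foreign bonds 780.1.)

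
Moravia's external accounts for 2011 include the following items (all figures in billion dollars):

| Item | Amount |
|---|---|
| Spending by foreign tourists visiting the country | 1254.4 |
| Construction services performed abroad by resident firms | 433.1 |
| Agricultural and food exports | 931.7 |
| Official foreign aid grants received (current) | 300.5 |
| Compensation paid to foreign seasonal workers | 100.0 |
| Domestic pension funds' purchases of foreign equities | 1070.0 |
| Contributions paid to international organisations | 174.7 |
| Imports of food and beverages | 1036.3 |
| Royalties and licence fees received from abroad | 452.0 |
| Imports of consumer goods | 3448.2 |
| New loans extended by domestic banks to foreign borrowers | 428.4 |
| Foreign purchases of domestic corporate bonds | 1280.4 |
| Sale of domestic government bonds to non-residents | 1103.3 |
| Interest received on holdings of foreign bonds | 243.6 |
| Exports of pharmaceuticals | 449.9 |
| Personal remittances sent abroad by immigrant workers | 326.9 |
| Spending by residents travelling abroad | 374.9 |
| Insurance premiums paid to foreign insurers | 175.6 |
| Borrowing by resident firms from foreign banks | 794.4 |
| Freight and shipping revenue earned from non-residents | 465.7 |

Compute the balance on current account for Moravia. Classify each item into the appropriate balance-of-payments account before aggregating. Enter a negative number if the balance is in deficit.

-1105.7

Goods: -3448.2 + 449.9 + 931.7 - 1036.3 = -3102.9
Services: -175.6 + 1254.4 - 374.9 + 465.7 + 452.0 + 433.1 = 2054.7
Primary income: -100.0 + 243.6 = 143.6
Secondary income: -174.7 - 326.9 + 300.5 = -201.1
Current account = (-3102.9) + 2054.7 + 143.6 + (-201.1) = -1105.7
(Excluded from the current account — financial account: domestic pension funds' purchases of foreign equities 1070.0, new loans extended by domestic banks to foreign borrowers 428.4, foreign purchases of domestic corporate bonds 1280.4, sale of domestic government bonds to non-residents 1103.3, borrowing by resident firms from foreign banks 794.4.)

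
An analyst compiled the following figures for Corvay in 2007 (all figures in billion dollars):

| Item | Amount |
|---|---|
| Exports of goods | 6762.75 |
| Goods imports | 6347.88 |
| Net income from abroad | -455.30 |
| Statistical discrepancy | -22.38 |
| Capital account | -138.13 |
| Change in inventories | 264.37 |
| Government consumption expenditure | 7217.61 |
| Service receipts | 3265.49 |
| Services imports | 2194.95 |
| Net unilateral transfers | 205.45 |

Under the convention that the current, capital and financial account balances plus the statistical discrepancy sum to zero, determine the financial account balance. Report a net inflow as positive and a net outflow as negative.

-1075.05

Goods balance = 6762.75 - 6347.88 = 414.87
Services balance = 3265.49 - 2194.95 = 1070.54
Trade balance (goods + services) = 414.87 + 1070.54 = 1485.41
Net primary income = -455.30
Net secondary income = 205.45
Current account = 1485.41 + (-455.30) + 205.45 = 1235.56
Financial account = -(1235.56 + (-138.13) + (-22.38)) = -1075.05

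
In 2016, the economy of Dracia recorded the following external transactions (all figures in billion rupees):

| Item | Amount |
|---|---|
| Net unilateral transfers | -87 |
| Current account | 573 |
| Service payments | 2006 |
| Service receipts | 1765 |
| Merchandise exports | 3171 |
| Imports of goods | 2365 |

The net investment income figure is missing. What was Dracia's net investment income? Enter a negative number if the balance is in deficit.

95

Current account = goods balance + services balance + net primary income + net secondary income
Sum of the known components = 478
Net investment income = CA - (known components) = 573 - 478 = 95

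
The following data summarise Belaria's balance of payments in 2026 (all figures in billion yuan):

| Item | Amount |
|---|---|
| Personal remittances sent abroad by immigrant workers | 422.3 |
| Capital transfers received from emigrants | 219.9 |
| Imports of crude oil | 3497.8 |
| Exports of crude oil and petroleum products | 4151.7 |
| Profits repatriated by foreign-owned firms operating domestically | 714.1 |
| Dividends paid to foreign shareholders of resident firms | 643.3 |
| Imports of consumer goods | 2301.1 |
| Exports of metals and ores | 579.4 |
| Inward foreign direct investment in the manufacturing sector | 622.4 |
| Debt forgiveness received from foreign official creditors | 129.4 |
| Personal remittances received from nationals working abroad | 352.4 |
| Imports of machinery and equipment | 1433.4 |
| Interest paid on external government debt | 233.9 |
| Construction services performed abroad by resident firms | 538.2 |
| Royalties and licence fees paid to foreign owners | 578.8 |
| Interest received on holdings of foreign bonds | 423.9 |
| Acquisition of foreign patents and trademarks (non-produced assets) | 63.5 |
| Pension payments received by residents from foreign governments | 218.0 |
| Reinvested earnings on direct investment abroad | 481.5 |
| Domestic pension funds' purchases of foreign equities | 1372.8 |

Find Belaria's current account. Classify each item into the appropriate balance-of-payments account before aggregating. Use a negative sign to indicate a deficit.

-3079.6

Goods: 4151.7 - 1433.4 - 3497.8 - 2301.1 + 579.4 = -2501.2
Services: -578.8 + 538.2 = -40.6
Primary income: -643.3 + 423.9 + 481.5 - 714.1 - 233.9 = -685.9
Secondary income: -422.3 + 352.4 + 218.0 = 148.1
Current account = (-2501.2) + (-40.6) + (-685.9) + 148.1 = -3079.6
(Excluded from the current account — capital account: capital transfers received from emigrants 219.9, debt forgiveness received from foreign official creditors 129.4, acquisition of foreign patents and trademarks (non-produced assets) 63.5; financial account: inward foreign direct investment in the manufacturing sector 622.4, domestic pension funds' purchases of foreign equities 1372.8.)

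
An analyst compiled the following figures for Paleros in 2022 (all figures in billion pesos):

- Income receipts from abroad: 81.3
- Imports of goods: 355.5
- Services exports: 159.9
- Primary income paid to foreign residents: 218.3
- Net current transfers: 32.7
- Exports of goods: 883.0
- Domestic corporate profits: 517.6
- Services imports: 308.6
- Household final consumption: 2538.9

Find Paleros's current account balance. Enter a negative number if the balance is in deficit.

274.5

Goods balance = 883.0 - 355.5 = 527.5
Services balance = 159.9 - 308.6 = -148.7
Trade balance (goods + services) = 527.5 + (-148.7) = 378.8
Net primary income = 81.3 - 218.3 = -137.0
Net secondary income = 32.7
Current account = 378.8 + (-137.0) + 32.7 = 274.5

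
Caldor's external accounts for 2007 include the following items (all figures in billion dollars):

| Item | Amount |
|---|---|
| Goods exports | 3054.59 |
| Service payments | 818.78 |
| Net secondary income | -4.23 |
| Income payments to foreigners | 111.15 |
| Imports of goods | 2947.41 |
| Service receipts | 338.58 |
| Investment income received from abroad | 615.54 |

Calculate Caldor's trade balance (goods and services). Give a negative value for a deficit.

-373.02

Goods balance = 3054.59 - 2947.41 = 107.18
Services balance = 338.58 - 818.78 = -480.20
Trade balance (goods + services) = 107.18 + (-480.20) = -373.02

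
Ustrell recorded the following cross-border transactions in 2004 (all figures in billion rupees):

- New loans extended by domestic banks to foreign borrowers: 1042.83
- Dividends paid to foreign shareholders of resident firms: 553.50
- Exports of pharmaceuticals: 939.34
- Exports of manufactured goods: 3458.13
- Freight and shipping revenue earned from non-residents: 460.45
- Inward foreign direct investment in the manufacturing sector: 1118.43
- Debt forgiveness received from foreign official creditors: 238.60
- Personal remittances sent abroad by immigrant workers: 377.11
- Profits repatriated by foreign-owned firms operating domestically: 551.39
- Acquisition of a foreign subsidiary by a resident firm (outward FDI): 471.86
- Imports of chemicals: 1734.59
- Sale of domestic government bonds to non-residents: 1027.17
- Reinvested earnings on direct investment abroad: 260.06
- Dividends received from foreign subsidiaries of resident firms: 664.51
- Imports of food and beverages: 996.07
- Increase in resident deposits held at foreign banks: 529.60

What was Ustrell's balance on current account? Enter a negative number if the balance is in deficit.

1569.83

Goods: -1734.59 - 996.07 + 939.34 + 3458.13 = 1666.81
Services: 460.45
Primary income: 664.51 - 551.39 + 260.06 - 553.50 = -180.32
Secondary income: -377.11
Current account = 1666.81 + 460.45 + (-180.32) + (-377.11) = 1569.83
(Excluded from the current account — financial account: new loans extended by domestic banks to foreign borrowers 1042.83, inward foreign direct investment in the manufacturing sector 1118.43, acquisition of a foreign subsidiary by a resident firm (outward FDI) 471.86, sale of domestic government bonds to non-residents 1027.17, increase in resident deposits held at foreign banks 529.60; capital account: debt forgiveness received from foreign official creditors 238.60.)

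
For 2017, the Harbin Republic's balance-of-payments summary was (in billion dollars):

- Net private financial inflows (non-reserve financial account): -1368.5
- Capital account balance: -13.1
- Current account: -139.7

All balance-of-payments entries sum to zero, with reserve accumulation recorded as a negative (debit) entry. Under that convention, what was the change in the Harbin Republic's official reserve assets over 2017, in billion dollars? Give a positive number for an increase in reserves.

-1521.3

Official reserve transactions balance = -((-139.7) + (-13.1) + (-1368.5)) = 1521.3
An accumulation of reserves is recorded as a debit (negative entry), so the change in the stock of reserves is the negative of that balance.
Change in official reserves = -(1521.3) = -1521.3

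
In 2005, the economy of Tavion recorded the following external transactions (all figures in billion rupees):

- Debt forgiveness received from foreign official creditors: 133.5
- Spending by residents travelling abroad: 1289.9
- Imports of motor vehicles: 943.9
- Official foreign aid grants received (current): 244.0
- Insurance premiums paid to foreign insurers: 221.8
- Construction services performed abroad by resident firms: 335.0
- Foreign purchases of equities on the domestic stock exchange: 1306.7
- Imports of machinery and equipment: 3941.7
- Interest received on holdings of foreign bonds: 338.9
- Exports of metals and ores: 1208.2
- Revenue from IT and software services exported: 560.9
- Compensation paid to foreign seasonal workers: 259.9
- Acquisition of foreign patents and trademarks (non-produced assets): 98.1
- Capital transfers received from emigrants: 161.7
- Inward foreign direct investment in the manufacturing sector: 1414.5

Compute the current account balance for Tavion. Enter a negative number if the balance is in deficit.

Goods: 1208.2 - 3941.7 - 943.9 = -3677.4
Services: 560.9 - 221.8 - 1289.9 + 335.0 = -615.8
Primary income: 338.9 - 259.9 = 79.0
Secondary income: 244.0
Current account = (-3677.4) + (-615.8) + 79.0 + 244.0 = -3970.2
(Excluded from the current account — capital account: debt forgiveness received from foreign official creditors 133.5, acquisition of foreign patents and trademarks (non-produced assets) 98.1, capital transfers received from emigrants 161.7; financial account: foreign purchases of equities on the domestic stock exchange 1306.7, inward foreign direct investment in the manufacturing sector 1414.5.)

-3970.2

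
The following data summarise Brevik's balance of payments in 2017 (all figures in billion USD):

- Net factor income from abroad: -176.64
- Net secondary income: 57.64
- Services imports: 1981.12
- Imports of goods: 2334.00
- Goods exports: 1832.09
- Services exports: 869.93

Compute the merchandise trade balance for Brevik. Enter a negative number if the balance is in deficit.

Goods balance = 1832.09 - 2334.00 = -501.91

-501.91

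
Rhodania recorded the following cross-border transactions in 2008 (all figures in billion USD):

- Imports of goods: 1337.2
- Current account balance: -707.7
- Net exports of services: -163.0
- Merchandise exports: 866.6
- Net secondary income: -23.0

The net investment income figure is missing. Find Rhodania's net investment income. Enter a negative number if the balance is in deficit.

Current account = goods balance + services balance + net primary income + net secondary income
Sum of the known components = -656.6
Net investment income = CA - (known components) = -707.7 - (-656.6) = -51.1

-51.1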